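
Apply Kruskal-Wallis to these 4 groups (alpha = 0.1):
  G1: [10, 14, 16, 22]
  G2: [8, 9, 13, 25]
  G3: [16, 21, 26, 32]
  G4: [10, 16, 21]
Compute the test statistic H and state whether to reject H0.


Step 1: Combine all N = 15 observations and assign midranks.
sorted (value, group, rank): (8,G2,1), (9,G2,2), (10,G1,3.5), (10,G4,3.5), (13,G2,5), (14,G1,6), (16,G1,8), (16,G3,8), (16,G4,8), (21,G3,10.5), (21,G4,10.5), (22,G1,12), (25,G2,13), (26,G3,14), (32,G3,15)
Step 2: Sum ranks within each group.
R_1 = 29.5 (n_1 = 4)
R_2 = 21 (n_2 = 4)
R_3 = 47.5 (n_3 = 4)
R_4 = 22 (n_4 = 3)
Step 3: H = 12/(N(N+1)) * sum(R_i^2/n_i) - 3(N+1)
     = 12/(15*16) * (29.5^2/4 + 21^2/4 + 47.5^2/4 + 22^2/3) - 3*16
     = 0.050000 * 1053.21 - 48
     = 4.660417.
Step 4: Ties present; correction factor C = 1 - 36/(15^3 - 15) = 0.989286. Corrected H = 4.660417 / 0.989286 = 4.710890.
Step 5: Under H0, H ~ chi^2(3); p-value = 0.194233.
Step 6: alpha = 0.1. fail to reject H0.

H = 4.7109, df = 3, p = 0.194233, fail to reject H0.


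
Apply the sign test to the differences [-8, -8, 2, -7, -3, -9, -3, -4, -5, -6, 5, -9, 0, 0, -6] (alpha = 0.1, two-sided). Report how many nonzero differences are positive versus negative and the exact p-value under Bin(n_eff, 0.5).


Step 1: Discard zero differences. Original n = 15; n_eff = number of nonzero differences = 13.
Nonzero differences (with sign): -8, -8, +2, -7, -3, -9, -3, -4, -5, -6, +5, -9, -6
Step 2: Count signs: positive = 2, negative = 11.
Step 3: Under H0: P(positive) = 0.5, so the number of positives S ~ Bin(13, 0.5).
Step 4: Two-sided exact p-value = sum of Bin(13,0.5) probabilities at or below the observed probability = 0.022461.
Step 5: alpha = 0.1. reject H0.

n_eff = 13, pos = 2, neg = 11, p = 0.022461, reject H0.


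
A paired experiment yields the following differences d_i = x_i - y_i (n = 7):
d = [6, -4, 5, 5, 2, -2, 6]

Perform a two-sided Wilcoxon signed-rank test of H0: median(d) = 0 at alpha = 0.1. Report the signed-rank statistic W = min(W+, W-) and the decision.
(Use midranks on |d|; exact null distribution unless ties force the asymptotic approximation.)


Step 1: Drop any zero differences (none here) and take |d_i|.
|d| = [6, 4, 5, 5, 2, 2, 6]
Step 2: Midrank |d_i| (ties get averaged ranks).
ranks: |6|->6.5, |4|->3, |5|->4.5, |5|->4.5, |2|->1.5, |2|->1.5, |6|->6.5
Step 3: Attach original signs; sum ranks with positive sign and with negative sign.
W+ = 6.5 + 4.5 + 4.5 + 1.5 + 6.5 = 23.5
W- = 3 + 1.5 = 4.5
(Check: W+ + W- = 28 should equal n(n+1)/2 = 28.)
Step 4: Test statistic W = min(W+, W-) = 4.5.
Step 5: Ties in |d|, so use the tie-corrected normal approximation.
        E[W] = n(n+1)/4 = 7*8/4 = 14.
        Tie groups: |d|=2 (t=2), |d|=5 (t=2), |d|=6 (t=2); sum(t^3 - t) = 18.
        Var[W] = n(n+1)(2n+1)/24 - sum(t^3-t)/48 = 840/24 - 18/48 = 34.625.
        z = (W - E[W]) / sqrt(Var[W]) = (4.5 - 14) / 5.8843 = -1.6145.
        Two-sided p = 2*Phi(z) = 0.106427.
Step 6: alpha = 0.1. fail to reject H0.

W+ = 23.5, W- = 4.5, W = min = 4.5, p = 0.106427, fail to reject H0.


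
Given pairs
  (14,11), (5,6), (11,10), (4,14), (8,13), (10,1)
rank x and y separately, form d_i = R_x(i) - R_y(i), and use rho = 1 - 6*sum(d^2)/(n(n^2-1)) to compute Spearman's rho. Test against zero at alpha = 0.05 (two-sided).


Step 1: Rank x and y separately (midranks; no ties here).
rank(x): 14->6, 5->2, 11->5, 4->1, 8->3, 10->4
rank(y): 11->4, 6->2, 10->3, 14->6, 13->5, 1->1
Step 2: d_i = R_x(i) - R_y(i); compute d_i^2.
  (6-4)^2=4, (2-2)^2=0, (5-3)^2=4, (1-6)^2=25, (3-5)^2=4, (4-1)^2=9
sum(d^2) = 46.
Step 3: rho = 1 - 6*46 / (6*(6^2 - 1)) = 1 - 276/210 = -0.314286.
Step 4: Under H0, t = rho * sqrt((n-2)/(1-rho^2)) = -0.6621 ~ t(4).
Step 5: Two-sided p-value from the t-distribution with 4 df = 0.544093.
Step 6: alpha = 0.05. fail to reject H0.

rho = -0.3143, p = 0.544093, fail to reject H0 at alpha = 0.05.


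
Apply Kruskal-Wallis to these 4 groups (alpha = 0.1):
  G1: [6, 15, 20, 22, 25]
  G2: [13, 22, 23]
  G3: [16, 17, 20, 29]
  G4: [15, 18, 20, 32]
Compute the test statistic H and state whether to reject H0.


Step 1: Combine all N = 16 observations and assign midranks.
sorted (value, group, rank): (6,G1,1), (13,G2,2), (15,G1,3.5), (15,G4,3.5), (16,G3,5), (17,G3,6), (18,G4,7), (20,G1,9), (20,G3,9), (20,G4,9), (22,G1,11.5), (22,G2,11.5), (23,G2,13), (25,G1,14), (29,G3,15), (32,G4,16)
Step 2: Sum ranks within each group.
R_1 = 39 (n_1 = 5)
R_2 = 26.5 (n_2 = 3)
R_3 = 35 (n_3 = 4)
R_4 = 35.5 (n_4 = 4)
Step 3: H = 12/(N(N+1)) * sum(R_i^2/n_i) - 3(N+1)
     = 12/(16*17) * (39^2/5 + 26.5^2/3 + 35^2/4 + 35.5^2/4) - 3*17
     = 0.044118 * 1159.6 - 51
     = 0.158640.
Step 4: Ties present; correction factor C = 1 - 36/(16^3 - 16) = 0.991176. Corrected H = 0.158640 / 0.991176 = 0.160052.
Step 5: Under H0, H ~ chi^2(3); p-value = 0.983765.
Step 6: alpha = 0.1. fail to reject H0.

H = 0.1601, df = 3, p = 0.983765, fail to reject H0.


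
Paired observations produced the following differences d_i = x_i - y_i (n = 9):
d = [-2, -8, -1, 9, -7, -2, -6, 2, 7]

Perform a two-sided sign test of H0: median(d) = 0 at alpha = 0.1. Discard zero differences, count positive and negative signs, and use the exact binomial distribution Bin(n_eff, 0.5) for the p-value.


Step 1: Discard zero differences. Original n = 9; n_eff = number of nonzero differences = 9.
Nonzero differences (with sign): -2, -8, -1, +9, -7, -2, -6, +2, +7
Step 2: Count signs: positive = 3, negative = 6.
Step 3: Under H0: P(positive) = 0.5, so the number of positives S ~ Bin(9, 0.5).
Step 4: Two-sided exact p-value = sum of Bin(9,0.5) probabilities at or below the observed probability = 0.507812.
Step 5: alpha = 0.1. fail to reject H0.

n_eff = 9, pos = 3, neg = 6, p = 0.507812, fail to reject H0.


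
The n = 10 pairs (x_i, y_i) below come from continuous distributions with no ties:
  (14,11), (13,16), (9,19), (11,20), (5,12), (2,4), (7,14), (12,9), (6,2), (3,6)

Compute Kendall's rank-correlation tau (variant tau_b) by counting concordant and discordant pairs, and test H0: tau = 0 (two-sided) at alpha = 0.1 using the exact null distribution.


Step 1: Enumerate the 45 unordered pairs (i,j) with i<j and classify each by sign(x_j-x_i) * sign(y_j-y_i).
  (1,2):dx=-1,dy=+5->D; (1,3):dx=-5,dy=+8->D; (1,4):dx=-3,dy=+9->D; (1,5):dx=-9,dy=+1->D
  (1,6):dx=-12,dy=-7->C; (1,7):dx=-7,dy=+3->D; (1,8):dx=-2,dy=-2->C; (1,9):dx=-8,dy=-9->C
  (1,10):dx=-11,dy=-5->C; (2,3):dx=-4,dy=+3->D; (2,4):dx=-2,dy=+4->D; (2,5):dx=-8,dy=-4->C
  (2,6):dx=-11,dy=-12->C; (2,7):dx=-6,dy=-2->C; (2,8):dx=-1,dy=-7->C; (2,9):dx=-7,dy=-14->C
  (2,10):dx=-10,dy=-10->C; (3,4):dx=+2,dy=+1->C; (3,5):dx=-4,dy=-7->C; (3,6):dx=-7,dy=-15->C
  (3,7):dx=-2,dy=-5->C; (3,8):dx=+3,dy=-10->D; (3,9):dx=-3,dy=-17->C; (3,10):dx=-6,dy=-13->C
  (4,5):dx=-6,dy=-8->C; (4,6):dx=-9,dy=-16->C; (4,7):dx=-4,dy=-6->C; (4,8):dx=+1,dy=-11->D
  (4,9):dx=-5,dy=-18->C; (4,10):dx=-8,dy=-14->C; (5,6):dx=-3,dy=-8->C; (5,7):dx=+2,dy=+2->C
  (5,8):dx=+7,dy=-3->D; (5,9):dx=+1,dy=-10->D; (5,10):dx=-2,dy=-6->C; (6,7):dx=+5,dy=+10->C
  (6,8):dx=+10,dy=+5->C; (6,9):dx=+4,dy=-2->D; (6,10):dx=+1,dy=+2->C; (7,8):dx=+5,dy=-5->D
  (7,9):dx=-1,dy=-12->C; (7,10):dx=-4,dy=-8->C; (8,9):dx=-6,dy=-7->C; (8,10):dx=-9,dy=-3->C
  (9,10):dx=-3,dy=+4->D
Step 2: C = 31, D = 14, total pairs = 45.
Step 3: tau = (C - D)/(n(n-1)/2) = (31 - 14)/45 = 0.377778.
Step 4: Exact two-sided p-value (enumerate n! = 3628800 permutations of y under H0): p = 0.155742.
Step 5: alpha = 0.1. fail to reject H0.

tau_b = 0.3778 (C=31, D=14), p = 0.155742, fail to reject H0.


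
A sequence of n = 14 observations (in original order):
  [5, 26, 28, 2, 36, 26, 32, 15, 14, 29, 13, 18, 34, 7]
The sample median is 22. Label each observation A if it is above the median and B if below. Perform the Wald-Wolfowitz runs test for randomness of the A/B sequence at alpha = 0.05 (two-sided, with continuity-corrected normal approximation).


Step 1: Compute median = 22; label A = above, B = below.
Labels in order: BAABAAABBABBAB  (n_A = 7, n_B = 7)
Step 2: Count runs R = 9.
Step 3: Under H0 (random ordering), E[R] = 2*n_A*n_B/(n_A+n_B) + 1 = 2*7*7/14 + 1 = 8.0000.
        Var[R] = 2*n_A*n_B*(2*n_A*n_B - n_A - n_B) / ((n_A+n_B)^2 * (n_A+n_B-1)) = 8232/2548 = 3.2308.
        SD[R] = 1.7974.
Step 4: Continuity-corrected z = (R - 0.5 - E[R]) / SD[R] = (9 - 0.5 - 8.0000) / 1.7974 = 0.2782.
Step 5: Two-sided p-value via normal approximation = 2*(1 - Phi(|z|)) = 0.780879.
Step 6: alpha = 0.05. fail to reject H0.

R = 9, z = 0.2782, p = 0.780879, fail to reject H0.


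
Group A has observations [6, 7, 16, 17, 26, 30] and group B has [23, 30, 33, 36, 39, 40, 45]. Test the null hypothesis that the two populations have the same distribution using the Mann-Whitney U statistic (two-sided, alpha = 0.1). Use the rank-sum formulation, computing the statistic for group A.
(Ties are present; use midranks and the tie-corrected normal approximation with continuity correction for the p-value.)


Step 1: Combine and sort all 13 observations; assign midranks.
sorted (value, group): (6,X), (7,X), (16,X), (17,X), (23,Y), (26,X), (30,X), (30,Y), (33,Y), (36,Y), (39,Y), (40,Y), (45,Y)
ranks: 6->1, 7->2, 16->3, 17->4, 23->5, 26->6, 30->7.5, 30->7.5, 33->9, 36->10, 39->11, 40->12, 45->13
Step 2: Rank sum for X: R1 = 1 + 2 + 3 + 4 + 6 + 7.5 = 23.5.
Step 3: U_X = R1 - n1(n1+1)/2 = 23.5 - 6*7/2 = 23.5 - 21 = 2.5.
       U_Y = n1*n2 - U_X = 42 - 2.5 = 39.5.
Step 4: Ties are present, so use the tie-corrected normal approximation (with continuity correction) for the p-value.
Step 5: p-value = 0.010025; compare to alpha = 0.1. reject H0.

U_X = 2.5, p = 0.010025, reject H0 at alpha = 0.1.


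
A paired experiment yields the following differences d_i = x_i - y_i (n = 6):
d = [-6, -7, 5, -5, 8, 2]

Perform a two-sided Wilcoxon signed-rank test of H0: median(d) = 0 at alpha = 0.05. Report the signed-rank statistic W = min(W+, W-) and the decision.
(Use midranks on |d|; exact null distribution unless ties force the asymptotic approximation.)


Step 1: Drop any zero differences (none here) and take |d_i|.
|d| = [6, 7, 5, 5, 8, 2]
Step 2: Midrank |d_i| (ties get averaged ranks).
ranks: |6|->4, |7|->5, |5|->2.5, |5|->2.5, |8|->6, |2|->1
Step 3: Attach original signs; sum ranks with positive sign and with negative sign.
W+ = 2.5 + 6 + 1 = 9.5
W- = 4 + 5 + 2.5 = 11.5
(Check: W+ + W- = 21 should equal n(n+1)/2 = 21.)
Step 4: Test statistic W = min(W+, W-) = 9.5.
Step 5: Ties in |d|, so use the tie-corrected normal approximation.
        E[W] = n(n+1)/4 = 6*7/4 = 10.5.
        Tie groups: |d|=5 (t=2); sum(t^3 - t) = 6.
        Var[W] = n(n+1)(2n+1)/24 - sum(t^3-t)/48 = 546/24 - 6/48 = 22.625.
        z = (W - E[W]) / sqrt(Var[W]) = (9.5 - 10.5) / 4.7566 = -0.2102.
        Two-sided p = 2*Phi(z) = 0.833484.
Step 6: alpha = 0.05. fail to reject H0.

W+ = 9.5, W- = 11.5, W = min = 9.5, p = 0.833484, fail to reject H0.


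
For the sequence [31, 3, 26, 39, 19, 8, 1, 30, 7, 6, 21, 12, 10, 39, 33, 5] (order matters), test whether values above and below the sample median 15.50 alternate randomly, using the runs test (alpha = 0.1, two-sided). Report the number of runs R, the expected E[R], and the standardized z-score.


Step 1: Compute median = 15.50; label A = above, B = below.
Labels in order: ABAAABBABBABBAAB  (n_A = 8, n_B = 8)
Step 2: Count runs R = 10.
Step 3: Under H0 (random ordering), E[R] = 2*n_A*n_B/(n_A+n_B) + 1 = 2*8*8/16 + 1 = 9.0000.
        Var[R] = 2*n_A*n_B*(2*n_A*n_B - n_A - n_B) / ((n_A+n_B)^2 * (n_A+n_B-1)) = 14336/3840 = 3.7333.
        SD[R] = 1.9322.
Step 4: Continuity-corrected z = (R - 0.5 - E[R]) / SD[R] = (10 - 0.5 - 9.0000) / 1.9322 = 0.2588.
Step 5: Two-sided p-value via normal approximation = 2*(1 - Phi(|z|)) = 0.795809.
Step 6: alpha = 0.1. fail to reject H0.

R = 10, z = 0.2588, p = 0.795809, fail to reject H0.


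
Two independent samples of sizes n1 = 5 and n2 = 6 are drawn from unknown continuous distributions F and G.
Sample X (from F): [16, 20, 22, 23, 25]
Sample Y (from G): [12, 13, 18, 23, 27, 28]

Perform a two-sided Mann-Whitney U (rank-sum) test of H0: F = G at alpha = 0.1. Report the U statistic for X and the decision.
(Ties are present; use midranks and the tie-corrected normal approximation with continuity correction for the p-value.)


Step 1: Combine and sort all 11 observations; assign midranks.
sorted (value, group): (12,Y), (13,Y), (16,X), (18,Y), (20,X), (22,X), (23,X), (23,Y), (25,X), (27,Y), (28,Y)
ranks: 12->1, 13->2, 16->3, 18->4, 20->5, 22->6, 23->7.5, 23->7.5, 25->9, 27->10, 28->11
Step 2: Rank sum for X: R1 = 3 + 5 + 6 + 7.5 + 9 = 30.5.
Step 3: U_X = R1 - n1(n1+1)/2 = 30.5 - 5*6/2 = 30.5 - 15 = 15.5.
       U_Y = n1*n2 - U_X = 30 - 15.5 = 14.5.
Step 4: Ties are present, so use the tie-corrected normal approximation (with continuity correction) for the p-value.
Step 5: p-value = 1.000000; compare to alpha = 0.1. fail to reject H0.

U_X = 15.5, p = 1.000000, fail to reject H0 at alpha = 0.1.


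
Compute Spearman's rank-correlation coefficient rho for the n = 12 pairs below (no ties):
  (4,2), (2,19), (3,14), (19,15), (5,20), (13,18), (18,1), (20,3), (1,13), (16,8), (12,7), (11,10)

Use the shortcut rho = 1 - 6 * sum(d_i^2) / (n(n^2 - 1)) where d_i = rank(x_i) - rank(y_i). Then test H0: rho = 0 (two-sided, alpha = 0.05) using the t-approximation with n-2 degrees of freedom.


Step 1: Rank x and y separately (midranks; no ties here).
rank(x): 4->4, 2->2, 3->3, 19->11, 5->5, 13->8, 18->10, 20->12, 1->1, 16->9, 12->7, 11->6
rank(y): 2->2, 19->11, 14->8, 15->9, 20->12, 18->10, 1->1, 3->3, 13->7, 8->5, 7->4, 10->6
Step 2: d_i = R_x(i) - R_y(i); compute d_i^2.
  (4-2)^2=4, (2-11)^2=81, (3-8)^2=25, (11-9)^2=4, (5-12)^2=49, (8-10)^2=4, (10-1)^2=81, (12-3)^2=81, (1-7)^2=36, (9-5)^2=16, (7-4)^2=9, (6-6)^2=0
sum(d^2) = 390.
Step 3: rho = 1 - 6*390 / (12*(12^2 - 1)) = 1 - 2340/1716 = -0.363636.
Step 4: Under H0, t = rho * sqrt((n-2)/(1-rho^2)) = -1.2344 ~ t(10).
Step 5: Two-sided p-value from the t-distribution with 10 df = 0.245265.
Step 6: alpha = 0.05. fail to reject H0.

rho = -0.3636, p = 0.245265, fail to reject H0 at alpha = 0.05.


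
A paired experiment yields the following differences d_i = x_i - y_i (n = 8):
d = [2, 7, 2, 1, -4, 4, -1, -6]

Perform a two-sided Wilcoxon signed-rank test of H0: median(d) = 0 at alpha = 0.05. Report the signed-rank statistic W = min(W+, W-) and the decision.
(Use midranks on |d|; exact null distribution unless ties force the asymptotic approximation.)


Step 1: Drop any zero differences (none here) and take |d_i|.
|d| = [2, 7, 2, 1, 4, 4, 1, 6]
Step 2: Midrank |d_i| (ties get averaged ranks).
ranks: |2|->3.5, |7|->8, |2|->3.5, |1|->1.5, |4|->5.5, |4|->5.5, |1|->1.5, |6|->7
Step 3: Attach original signs; sum ranks with positive sign and with negative sign.
W+ = 3.5 + 8 + 3.5 + 1.5 + 5.5 = 22
W- = 5.5 + 1.5 + 7 = 14
(Check: W+ + W- = 36 should equal n(n+1)/2 = 36.)
Step 4: Test statistic W = min(W+, W-) = 14.
Step 5: Ties in |d|, so use the tie-corrected normal approximation.
        E[W] = n(n+1)/4 = 8*9/4 = 18.
        Tie groups: |d|=1 (t=2), |d|=2 (t=2), |d|=4 (t=2); sum(t^3 - t) = 18.
        Var[W] = n(n+1)(2n+1)/24 - sum(t^3-t)/48 = 1224/24 - 18/48 = 50.625.
        z = (W - E[W]) / sqrt(Var[W]) = (14 - 18) / 7.1151 = -0.5622.
        Two-sided p = 2*Phi(z) = 0.573992.
Step 6: alpha = 0.05. fail to reject H0.

W+ = 22, W- = 14, W = min = 14, p = 0.573992, fail to reject H0.


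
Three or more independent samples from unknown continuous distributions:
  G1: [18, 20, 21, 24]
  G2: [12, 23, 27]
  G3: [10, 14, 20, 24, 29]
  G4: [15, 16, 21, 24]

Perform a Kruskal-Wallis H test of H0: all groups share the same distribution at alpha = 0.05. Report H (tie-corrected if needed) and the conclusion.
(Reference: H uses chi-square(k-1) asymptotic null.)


Step 1: Combine all N = 16 observations and assign midranks.
sorted (value, group, rank): (10,G3,1), (12,G2,2), (14,G3,3), (15,G4,4), (16,G4,5), (18,G1,6), (20,G1,7.5), (20,G3,7.5), (21,G1,9.5), (21,G4,9.5), (23,G2,11), (24,G1,13), (24,G3,13), (24,G4,13), (27,G2,15), (29,G3,16)
Step 2: Sum ranks within each group.
R_1 = 36 (n_1 = 4)
R_2 = 28 (n_2 = 3)
R_3 = 40.5 (n_3 = 5)
R_4 = 31.5 (n_4 = 4)
Step 3: H = 12/(N(N+1)) * sum(R_i^2/n_i) - 3(N+1)
     = 12/(16*17) * (36^2/4 + 28^2/3 + 40.5^2/5 + 31.5^2/4) - 3*17
     = 0.044118 * 1161.45 - 51
     = 0.240257.
Step 4: Ties present; correction factor C = 1 - 36/(16^3 - 16) = 0.991176. Corrected H = 0.240257 / 0.991176 = 0.242396.
Step 5: Under H0, H ~ chi^2(3); p-value = 0.970471.
Step 6: alpha = 0.05. fail to reject H0.

H = 0.2424, df = 3, p = 0.970471, fail to reject H0.


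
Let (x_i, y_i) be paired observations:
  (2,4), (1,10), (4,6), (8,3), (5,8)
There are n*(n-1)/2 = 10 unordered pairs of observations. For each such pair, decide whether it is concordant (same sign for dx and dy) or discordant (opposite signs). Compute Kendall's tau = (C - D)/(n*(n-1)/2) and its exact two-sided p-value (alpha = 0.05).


Step 1: Enumerate the 10 unordered pairs (i,j) with i<j and classify each by sign(x_j-x_i) * sign(y_j-y_i).
  (1,2):dx=-1,dy=+6->D; (1,3):dx=+2,dy=+2->C; (1,4):dx=+6,dy=-1->D; (1,5):dx=+3,dy=+4->C
  (2,3):dx=+3,dy=-4->D; (2,4):dx=+7,dy=-7->D; (2,5):dx=+4,dy=-2->D; (3,4):dx=+4,dy=-3->D
  (3,5):dx=+1,dy=+2->C; (4,5):dx=-3,dy=+5->D
Step 2: C = 3, D = 7, total pairs = 10.
Step 3: tau = (C - D)/(n(n-1)/2) = (3 - 7)/10 = -0.400000.
Step 4: Exact two-sided p-value (enumerate n! = 120 permutations of y under H0): p = 0.483333.
Step 5: alpha = 0.05. fail to reject H0.

tau_b = -0.4000 (C=3, D=7), p = 0.483333, fail to reject H0.


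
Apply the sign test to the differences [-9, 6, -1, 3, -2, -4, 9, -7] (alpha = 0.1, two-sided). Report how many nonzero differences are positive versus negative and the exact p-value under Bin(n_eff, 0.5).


Step 1: Discard zero differences. Original n = 8; n_eff = number of nonzero differences = 8.
Nonzero differences (with sign): -9, +6, -1, +3, -2, -4, +9, -7
Step 2: Count signs: positive = 3, negative = 5.
Step 3: Under H0: P(positive) = 0.5, so the number of positives S ~ Bin(8, 0.5).
Step 4: Two-sided exact p-value = sum of Bin(8,0.5) probabilities at or below the observed probability = 0.726562.
Step 5: alpha = 0.1. fail to reject H0.

n_eff = 8, pos = 3, neg = 5, p = 0.726562, fail to reject H0.


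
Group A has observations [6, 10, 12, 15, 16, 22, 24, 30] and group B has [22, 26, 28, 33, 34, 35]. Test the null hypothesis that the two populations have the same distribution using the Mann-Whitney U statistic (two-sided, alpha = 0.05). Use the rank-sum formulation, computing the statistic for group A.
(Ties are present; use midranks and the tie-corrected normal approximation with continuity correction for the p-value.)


Step 1: Combine and sort all 14 observations; assign midranks.
sorted (value, group): (6,X), (10,X), (12,X), (15,X), (16,X), (22,X), (22,Y), (24,X), (26,Y), (28,Y), (30,X), (33,Y), (34,Y), (35,Y)
ranks: 6->1, 10->2, 12->3, 15->4, 16->5, 22->6.5, 22->6.5, 24->8, 26->9, 28->10, 30->11, 33->12, 34->13, 35->14
Step 2: Rank sum for X: R1 = 1 + 2 + 3 + 4 + 5 + 6.5 + 8 + 11 = 40.5.
Step 3: U_X = R1 - n1(n1+1)/2 = 40.5 - 8*9/2 = 40.5 - 36 = 4.5.
       U_Y = n1*n2 - U_X = 48 - 4.5 = 43.5.
Step 4: Ties are present, so use the tie-corrected normal approximation (with continuity correction) for the p-value.
Step 5: p-value = 0.014065; compare to alpha = 0.05. reject H0.

U_X = 4.5, p = 0.014065, reject H0 at alpha = 0.05.


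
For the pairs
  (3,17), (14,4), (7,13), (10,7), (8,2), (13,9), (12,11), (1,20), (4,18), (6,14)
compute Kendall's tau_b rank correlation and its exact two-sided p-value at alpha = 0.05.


Step 1: Enumerate the 45 unordered pairs (i,j) with i<j and classify each by sign(x_j-x_i) * sign(y_j-y_i).
  (1,2):dx=+11,dy=-13->D; (1,3):dx=+4,dy=-4->D; (1,4):dx=+7,dy=-10->D; (1,5):dx=+5,dy=-15->D
  (1,6):dx=+10,dy=-8->D; (1,7):dx=+9,dy=-6->D; (1,8):dx=-2,dy=+3->D; (1,9):dx=+1,dy=+1->C
  (1,10):dx=+3,dy=-3->D; (2,3):dx=-7,dy=+9->D; (2,4):dx=-4,dy=+3->D; (2,5):dx=-6,dy=-2->C
  (2,6):dx=-1,dy=+5->D; (2,7):dx=-2,dy=+7->D; (2,8):dx=-13,dy=+16->D; (2,9):dx=-10,dy=+14->D
  (2,10):dx=-8,dy=+10->D; (3,4):dx=+3,dy=-6->D; (3,5):dx=+1,dy=-11->D; (3,6):dx=+6,dy=-4->D
  (3,7):dx=+5,dy=-2->D; (3,8):dx=-6,dy=+7->D; (3,9):dx=-3,dy=+5->D; (3,10):dx=-1,dy=+1->D
  (4,5):dx=-2,dy=-5->C; (4,6):dx=+3,dy=+2->C; (4,7):dx=+2,dy=+4->C; (4,8):dx=-9,dy=+13->D
  (4,9):dx=-6,dy=+11->D; (4,10):dx=-4,dy=+7->D; (5,6):dx=+5,dy=+7->C; (5,7):dx=+4,dy=+9->C
  (5,8):dx=-7,dy=+18->D; (5,9):dx=-4,dy=+16->D; (5,10):dx=-2,dy=+12->D; (6,7):dx=-1,dy=+2->D
  (6,8):dx=-12,dy=+11->D; (6,9):dx=-9,dy=+9->D; (6,10):dx=-7,dy=+5->D; (7,8):dx=-11,dy=+9->D
  (7,9):dx=-8,dy=+7->D; (7,10):dx=-6,dy=+3->D; (8,9):dx=+3,dy=-2->D; (8,10):dx=+5,dy=-6->D
  (9,10):dx=+2,dy=-4->D
Step 2: C = 7, D = 38, total pairs = 45.
Step 3: tau = (C - D)/(n(n-1)/2) = (7 - 38)/45 = -0.688889.
Step 4: Exact two-sided p-value (enumerate n! = 3628800 permutations of y under H0): p = 0.004687.
Step 5: alpha = 0.05. reject H0.

tau_b = -0.6889 (C=7, D=38), p = 0.004687, reject H0.


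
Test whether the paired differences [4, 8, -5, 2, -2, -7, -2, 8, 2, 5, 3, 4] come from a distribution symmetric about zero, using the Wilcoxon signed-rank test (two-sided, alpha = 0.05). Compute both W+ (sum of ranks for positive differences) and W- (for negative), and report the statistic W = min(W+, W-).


Step 1: Drop any zero differences (none here) and take |d_i|.
|d| = [4, 8, 5, 2, 2, 7, 2, 8, 2, 5, 3, 4]
Step 2: Midrank |d_i| (ties get averaged ranks).
ranks: |4|->6.5, |8|->11.5, |5|->8.5, |2|->2.5, |2|->2.5, |7|->10, |2|->2.5, |8|->11.5, |2|->2.5, |5|->8.5, |3|->5, |4|->6.5
Step 3: Attach original signs; sum ranks with positive sign and with negative sign.
W+ = 6.5 + 11.5 + 2.5 + 11.5 + 2.5 + 8.5 + 5 + 6.5 = 54.5
W- = 8.5 + 2.5 + 10 + 2.5 = 23.5
(Check: W+ + W- = 78 should equal n(n+1)/2 = 78.)
Step 4: Test statistic W = min(W+, W-) = 23.5.
Step 5: Ties in |d|, so use the tie-corrected normal approximation.
        E[W] = n(n+1)/4 = 12*13/4 = 39.
        Tie groups: |d|=2 (t=4), |d|=4 (t=2), |d|=5 (t=2), |d|=8 (t=2); sum(t^3 - t) = 78.
        Var[W] = n(n+1)(2n+1)/24 - sum(t^3-t)/48 = 3900/24 - 78/48 = 160.875.
        z = (W - E[W]) / sqrt(Var[W]) = (23.5 - 39) / 12.6837 = -1.2220.
        Two-sided p = 2*Phi(z) = 0.221690.
Step 6: alpha = 0.05. fail to reject H0.

W+ = 54.5, W- = 23.5, W = min = 23.5, p = 0.221690, fail to reject H0.


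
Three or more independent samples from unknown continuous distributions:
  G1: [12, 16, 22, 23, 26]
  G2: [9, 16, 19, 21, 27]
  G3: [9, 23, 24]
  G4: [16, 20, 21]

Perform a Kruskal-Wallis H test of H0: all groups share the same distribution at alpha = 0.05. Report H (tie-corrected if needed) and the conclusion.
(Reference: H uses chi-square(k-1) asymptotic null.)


Step 1: Combine all N = 16 observations and assign midranks.
sorted (value, group, rank): (9,G2,1.5), (9,G3,1.5), (12,G1,3), (16,G1,5), (16,G2,5), (16,G4,5), (19,G2,7), (20,G4,8), (21,G2,9.5), (21,G4,9.5), (22,G1,11), (23,G1,12.5), (23,G3,12.5), (24,G3,14), (26,G1,15), (27,G2,16)
Step 2: Sum ranks within each group.
R_1 = 46.5 (n_1 = 5)
R_2 = 39 (n_2 = 5)
R_3 = 28 (n_3 = 3)
R_4 = 22.5 (n_4 = 3)
Step 3: H = 12/(N(N+1)) * sum(R_i^2/n_i) - 3(N+1)
     = 12/(16*17) * (46.5^2/5 + 39^2/5 + 28^2/3 + 22.5^2/3) - 3*17
     = 0.044118 * 1166.73 - 51
     = 0.473529.
Step 4: Ties present; correction factor C = 1 - 42/(16^3 - 16) = 0.989706. Corrected H = 0.473529 / 0.989706 = 0.478455.
Step 5: Under H0, H ~ chi^2(3); p-value = 0.923599.
Step 6: alpha = 0.05. fail to reject H0.

H = 0.4785, df = 3, p = 0.923599, fail to reject H0.


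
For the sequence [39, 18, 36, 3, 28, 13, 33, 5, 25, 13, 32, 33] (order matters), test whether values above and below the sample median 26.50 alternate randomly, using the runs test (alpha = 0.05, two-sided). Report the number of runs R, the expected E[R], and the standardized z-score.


Step 1: Compute median = 26.50; label A = above, B = below.
Labels in order: ABABABABBBAA  (n_A = 6, n_B = 6)
Step 2: Count runs R = 9.
Step 3: Under H0 (random ordering), E[R] = 2*n_A*n_B/(n_A+n_B) + 1 = 2*6*6/12 + 1 = 7.0000.
        Var[R] = 2*n_A*n_B*(2*n_A*n_B - n_A - n_B) / ((n_A+n_B)^2 * (n_A+n_B-1)) = 4320/1584 = 2.7273.
        SD[R] = 1.6514.
Step 4: Continuity-corrected z = (R - 0.5 - E[R]) / SD[R] = (9 - 0.5 - 7.0000) / 1.6514 = 0.9083.
Step 5: Two-sided p-value via normal approximation = 2*(1 - Phi(|z|)) = 0.363722.
Step 6: alpha = 0.05. fail to reject H0.

R = 9, z = 0.9083, p = 0.363722, fail to reject H0.


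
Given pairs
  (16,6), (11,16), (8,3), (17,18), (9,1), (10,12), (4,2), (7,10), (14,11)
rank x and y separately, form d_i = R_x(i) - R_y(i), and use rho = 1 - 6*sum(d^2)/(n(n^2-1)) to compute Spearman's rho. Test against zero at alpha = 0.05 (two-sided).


Step 1: Rank x and y separately (midranks; no ties here).
rank(x): 16->8, 11->6, 8->3, 17->9, 9->4, 10->5, 4->1, 7->2, 14->7
rank(y): 6->4, 16->8, 3->3, 18->9, 1->1, 12->7, 2->2, 10->5, 11->6
Step 2: d_i = R_x(i) - R_y(i); compute d_i^2.
  (8-4)^2=16, (6-8)^2=4, (3-3)^2=0, (9-9)^2=0, (4-1)^2=9, (5-7)^2=4, (1-2)^2=1, (2-5)^2=9, (7-6)^2=1
sum(d^2) = 44.
Step 3: rho = 1 - 6*44 / (9*(9^2 - 1)) = 1 - 264/720 = 0.633333.
Step 4: Under H0, t = rho * sqrt((n-2)/(1-rho^2)) = 2.1653 ~ t(7).
Step 5: Two-sided p-value from the t-distribution with 7 df = 0.067086.
Step 6: alpha = 0.05. fail to reject H0.

rho = 0.6333, p = 0.067086, fail to reject H0 at alpha = 0.05.


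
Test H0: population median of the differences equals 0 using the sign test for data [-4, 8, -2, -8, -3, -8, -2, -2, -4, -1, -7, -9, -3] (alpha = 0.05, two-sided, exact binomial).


Step 1: Discard zero differences. Original n = 13; n_eff = number of nonzero differences = 13.
Nonzero differences (with sign): -4, +8, -2, -8, -3, -8, -2, -2, -4, -1, -7, -9, -3
Step 2: Count signs: positive = 1, negative = 12.
Step 3: Under H0: P(positive) = 0.5, so the number of positives S ~ Bin(13, 0.5).
Step 4: Two-sided exact p-value = sum of Bin(13,0.5) probabilities at or below the observed probability = 0.003418.
Step 5: alpha = 0.05. reject H0.

n_eff = 13, pos = 1, neg = 12, p = 0.003418, reject H0.


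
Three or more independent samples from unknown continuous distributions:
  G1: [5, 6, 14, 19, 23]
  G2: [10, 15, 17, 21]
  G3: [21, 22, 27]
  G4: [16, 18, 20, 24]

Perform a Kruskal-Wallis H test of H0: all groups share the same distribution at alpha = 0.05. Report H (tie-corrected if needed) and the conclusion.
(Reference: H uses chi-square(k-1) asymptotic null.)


Step 1: Combine all N = 16 observations and assign midranks.
sorted (value, group, rank): (5,G1,1), (6,G1,2), (10,G2,3), (14,G1,4), (15,G2,5), (16,G4,6), (17,G2,7), (18,G4,8), (19,G1,9), (20,G4,10), (21,G2,11.5), (21,G3,11.5), (22,G3,13), (23,G1,14), (24,G4,15), (27,G3,16)
Step 2: Sum ranks within each group.
R_1 = 30 (n_1 = 5)
R_2 = 26.5 (n_2 = 4)
R_3 = 40.5 (n_3 = 3)
R_4 = 39 (n_4 = 4)
Step 3: H = 12/(N(N+1)) * sum(R_i^2/n_i) - 3(N+1)
     = 12/(16*17) * (30^2/5 + 26.5^2/4 + 40.5^2/3 + 39^2/4) - 3*17
     = 0.044118 * 1282.56 - 51
     = 5.583640.
Step 4: Ties present; correction factor C = 1 - 6/(16^3 - 16) = 0.998529. Corrected H = 5.583640 / 0.998529 = 5.591863.
Step 5: Under H0, H ~ chi^2(3); p-value = 0.133246.
Step 6: alpha = 0.05. fail to reject H0.

H = 5.5919, df = 3, p = 0.133246, fail to reject H0.


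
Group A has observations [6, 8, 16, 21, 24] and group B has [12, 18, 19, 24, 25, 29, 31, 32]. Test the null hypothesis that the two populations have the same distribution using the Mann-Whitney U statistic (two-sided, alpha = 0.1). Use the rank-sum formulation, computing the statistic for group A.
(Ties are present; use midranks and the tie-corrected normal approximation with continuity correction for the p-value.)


Step 1: Combine and sort all 13 observations; assign midranks.
sorted (value, group): (6,X), (8,X), (12,Y), (16,X), (18,Y), (19,Y), (21,X), (24,X), (24,Y), (25,Y), (29,Y), (31,Y), (32,Y)
ranks: 6->1, 8->2, 12->3, 16->4, 18->5, 19->6, 21->7, 24->8.5, 24->8.5, 25->10, 29->11, 31->12, 32->13
Step 2: Rank sum for X: R1 = 1 + 2 + 4 + 7 + 8.5 = 22.5.
Step 3: U_X = R1 - n1(n1+1)/2 = 22.5 - 5*6/2 = 22.5 - 15 = 7.5.
       U_Y = n1*n2 - U_X = 40 - 7.5 = 32.5.
Step 4: Ties are present, so use the tie-corrected normal approximation (with continuity correction) for the p-value.
Step 5: p-value = 0.078571; compare to alpha = 0.1. reject H0.

U_X = 7.5, p = 0.078571, reject H0 at alpha = 0.1.


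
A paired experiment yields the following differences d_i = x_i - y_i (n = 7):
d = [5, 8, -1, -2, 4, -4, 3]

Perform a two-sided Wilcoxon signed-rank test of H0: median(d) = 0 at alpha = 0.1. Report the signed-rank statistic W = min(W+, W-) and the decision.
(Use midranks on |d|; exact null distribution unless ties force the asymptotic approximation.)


Step 1: Drop any zero differences (none here) and take |d_i|.
|d| = [5, 8, 1, 2, 4, 4, 3]
Step 2: Midrank |d_i| (ties get averaged ranks).
ranks: |5|->6, |8|->7, |1|->1, |2|->2, |4|->4.5, |4|->4.5, |3|->3
Step 3: Attach original signs; sum ranks with positive sign and with negative sign.
W+ = 6 + 7 + 4.5 + 3 = 20.5
W- = 1 + 2 + 4.5 = 7.5
(Check: W+ + W- = 28 should equal n(n+1)/2 = 28.)
Step 4: Test statistic W = min(W+, W-) = 7.5.
Step 5: Ties in |d|, so use the tie-corrected normal approximation.
        E[W] = n(n+1)/4 = 7*8/4 = 14.
        Tie groups: |d|=4 (t=2); sum(t^3 - t) = 6.
        Var[W] = n(n+1)(2n+1)/24 - sum(t^3-t)/48 = 840/24 - 6/48 = 34.875.
        z = (W - E[W]) / sqrt(Var[W]) = (7.5 - 14) / 5.9055 = -1.1007.
        Two-sided p = 2*Phi(z) = 0.271041.
Step 6: alpha = 0.1. fail to reject H0.

W+ = 20.5, W- = 7.5, W = min = 7.5, p = 0.271041, fail to reject H0.


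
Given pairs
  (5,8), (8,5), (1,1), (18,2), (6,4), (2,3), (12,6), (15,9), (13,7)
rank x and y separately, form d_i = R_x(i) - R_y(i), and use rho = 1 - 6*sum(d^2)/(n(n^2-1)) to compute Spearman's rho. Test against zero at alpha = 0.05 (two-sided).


Step 1: Rank x and y separately (midranks; no ties here).
rank(x): 5->3, 8->5, 1->1, 18->9, 6->4, 2->2, 12->6, 15->8, 13->7
rank(y): 8->8, 5->5, 1->1, 2->2, 4->4, 3->3, 6->6, 9->9, 7->7
Step 2: d_i = R_x(i) - R_y(i); compute d_i^2.
  (3-8)^2=25, (5-5)^2=0, (1-1)^2=0, (9-2)^2=49, (4-4)^2=0, (2-3)^2=1, (6-6)^2=0, (8-9)^2=1, (7-7)^2=0
sum(d^2) = 76.
Step 3: rho = 1 - 6*76 / (9*(9^2 - 1)) = 1 - 456/720 = 0.366667.
Step 4: Under H0, t = rho * sqrt((n-2)/(1-rho^2)) = 1.0427 ~ t(7).
Step 5: Two-sided p-value from the t-distribution with 7 df = 0.331740.
Step 6: alpha = 0.05. fail to reject H0.

rho = 0.3667, p = 0.331740, fail to reject H0 at alpha = 0.05.


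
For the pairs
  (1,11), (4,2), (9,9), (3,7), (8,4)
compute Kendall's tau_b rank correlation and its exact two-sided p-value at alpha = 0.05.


Step 1: Enumerate the 10 unordered pairs (i,j) with i<j and classify each by sign(x_j-x_i) * sign(y_j-y_i).
  (1,2):dx=+3,dy=-9->D; (1,3):dx=+8,dy=-2->D; (1,4):dx=+2,dy=-4->D; (1,5):dx=+7,dy=-7->D
  (2,3):dx=+5,dy=+7->C; (2,4):dx=-1,dy=+5->D; (2,5):dx=+4,dy=+2->C; (3,4):dx=-6,dy=-2->C
  (3,5):dx=-1,dy=-5->C; (4,5):dx=+5,dy=-3->D
Step 2: C = 4, D = 6, total pairs = 10.
Step 3: tau = (C - D)/(n(n-1)/2) = (4 - 6)/10 = -0.200000.
Step 4: Exact two-sided p-value (enumerate n! = 120 permutations of y under H0): p = 0.816667.
Step 5: alpha = 0.05. fail to reject H0.

tau_b = -0.2000 (C=4, D=6), p = 0.816667, fail to reject H0.


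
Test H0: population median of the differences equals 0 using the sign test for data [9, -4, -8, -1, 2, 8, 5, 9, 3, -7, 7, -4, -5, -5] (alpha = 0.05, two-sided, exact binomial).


Step 1: Discard zero differences. Original n = 14; n_eff = number of nonzero differences = 14.
Nonzero differences (with sign): +9, -4, -8, -1, +2, +8, +5, +9, +3, -7, +7, -4, -5, -5
Step 2: Count signs: positive = 7, negative = 7.
Step 3: Under H0: P(positive) = 0.5, so the number of positives S ~ Bin(14, 0.5).
Step 4: Two-sided exact p-value = sum of Bin(14,0.5) probabilities at or below the observed probability = 1.000000.
Step 5: alpha = 0.05. fail to reject H0.

n_eff = 14, pos = 7, neg = 7, p = 1.000000, fail to reject H0.


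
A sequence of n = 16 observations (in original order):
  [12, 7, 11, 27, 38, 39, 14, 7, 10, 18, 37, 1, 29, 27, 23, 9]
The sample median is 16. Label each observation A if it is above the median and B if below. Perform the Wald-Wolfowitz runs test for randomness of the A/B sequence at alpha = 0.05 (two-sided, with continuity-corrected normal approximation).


Step 1: Compute median = 16; label A = above, B = below.
Labels in order: BBBAAABBBAABAAAB  (n_A = 8, n_B = 8)
Step 2: Count runs R = 7.
Step 3: Under H0 (random ordering), E[R] = 2*n_A*n_B/(n_A+n_B) + 1 = 2*8*8/16 + 1 = 9.0000.
        Var[R] = 2*n_A*n_B*(2*n_A*n_B - n_A - n_B) / ((n_A+n_B)^2 * (n_A+n_B-1)) = 14336/3840 = 3.7333.
        SD[R] = 1.9322.
Step 4: Continuity-corrected z = (R + 0.5 - E[R]) / SD[R] = (7 + 0.5 - 9.0000) / 1.9322 = -0.7763.
Step 5: Two-sided p-value via normal approximation = 2*(1 - Phi(|z|)) = 0.437558.
Step 6: alpha = 0.05. fail to reject H0.

R = 7, z = -0.7763, p = 0.437558, fail to reject H0.


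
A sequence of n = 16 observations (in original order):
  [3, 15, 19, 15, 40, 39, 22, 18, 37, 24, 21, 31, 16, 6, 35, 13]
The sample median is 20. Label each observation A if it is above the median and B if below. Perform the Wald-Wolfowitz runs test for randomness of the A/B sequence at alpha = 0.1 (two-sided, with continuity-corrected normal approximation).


Step 1: Compute median = 20; label A = above, B = below.
Labels in order: BBBBAAABAAAABBAB  (n_A = 8, n_B = 8)
Step 2: Count runs R = 7.
Step 3: Under H0 (random ordering), E[R] = 2*n_A*n_B/(n_A+n_B) + 1 = 2*8*8/16 + 1 = 9.0000.
        Var[R] = 2*n_A*n_B*(2*n_A*n_B - n_A - n_B) / ((n_A+n_B)^2 * (n_A+n_B-1)) = 14336/3840 = 3.7333.
        SD[R] = 1.9322.
Step 4: Continuity-corrected z = (R + 0.5 - E[R]) / SD[R] = (7 + 0.5 - 9.0000) / 1.9322 = -0.7763.
Step 5: Two-sided p-value via normal approximation = 2*(1 - Phi(|z|)) = 0.437558.
Step 6: alpha = 0.1. fail to reject H0.

R = 7, z = -0.7763, p = 0.437558, fail to reject H0.


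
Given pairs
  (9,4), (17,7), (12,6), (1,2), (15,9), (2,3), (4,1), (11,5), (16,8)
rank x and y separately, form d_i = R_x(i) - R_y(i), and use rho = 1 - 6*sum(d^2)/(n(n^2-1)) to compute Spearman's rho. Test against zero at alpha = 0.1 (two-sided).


Step 1: Rank x and y separately (midranks; no ties here).
rank(x): 9->4, 17->9, 12->6, 1->1, 15->7, 2->2, 4->3, 11->5, 16->8
rank(y): 4->4, 7->7, 6->6, 2->2, 9->9, 3->3, 1->1, 5->5, 8->8
Step 2: d_i = R_x(i) - R_y(i); compute d_i^2.
  (4-4)^2=0, (9-7)^2=4, (6-6)^2=0, (1-2)^2=1, (7-9)^2=4, (2-3)^2=1, (3-1)^2=4, (5-5)^2=0, (8-8)^2=0
sum(d^2) = 14.
Step 3: rho = 1 - 6*14 / (9*(9^2 - 1)) = 1 - 84/720 = 0.883333.
Step 4: Under H0, t = rho * sqrt((n-2)/(1-rho^2)) = 4.9858 ~ t(7).
Step 5: Two-sided p-value from the t-distribution with 7 df = 0.001591.
Step 6: alpha = 0.1. reject H0.

rho = 0.8833, p = 0.001591, reject H0 at alpha = 0.1.


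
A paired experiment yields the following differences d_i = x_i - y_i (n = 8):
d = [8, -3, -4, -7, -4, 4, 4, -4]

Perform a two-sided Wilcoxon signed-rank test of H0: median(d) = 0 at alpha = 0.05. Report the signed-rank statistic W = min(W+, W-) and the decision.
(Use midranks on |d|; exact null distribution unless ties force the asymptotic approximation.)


Step 1: Drop any zero differences (none here) and take |d_i|.
|d| = [8, 3, 4, 7, 4, 4, 4, 4]
Step 2: Midrank |d_i| (ties get averaged ranks).
ranks: |8|->8, |3|->1, |4|->4, |7|->7, |4|->4, |4|->4, |4|->4, |4|->4
Step 3: Attach original signs; sum ranks with positive sign and with negative sign.
W+ = 8 + 4 + 4 = 16
W- = 1 + 4 + 7 + 4 + 4 = 20
(Check: W+ + W- = 36 should equal n(n+1)/2 = 36.)
Step 4: Test statistic W = min(W+, W-) = 16.
Step 5: Ties in |d|, so use the tie-corrected normal approximation.
        E[W] = n(n+1)/4 = 8*9/4 = 18.
        Tie groups: |d|=4 (t=5); sum(t^3 - t) = 120.
        Var[W] = n(n+1)(2n+1)/24 - sum(t^3-t)/48 = 1224/24 - 120/48 = 48.5.
        z = (W - E[W]) / sqrt(Var[W]) = (16 - 18) / 6.9642 = -0.2872.
        Two-sided p = 2*Phi(z) = 0.773972.
Step 6: alpha = 0.05. fail to reject H0.

W+ = 16, W- = 20, W = min = 16, p = 0.773972, fail to reject H0.


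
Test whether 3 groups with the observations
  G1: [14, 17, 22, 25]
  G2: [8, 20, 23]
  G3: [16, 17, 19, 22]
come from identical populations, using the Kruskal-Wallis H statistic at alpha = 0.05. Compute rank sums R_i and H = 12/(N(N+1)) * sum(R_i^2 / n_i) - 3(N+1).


Step 1: Combine all N = 11 observations and assign midranks.
sorted (value, group, rank): (8,G2,1), (14,G1,2), (16,G3,3), (17,G1,4.5), (17,G3,4.5), (19,G3,6), (20,G2,7), (22,G1,8.5), (22,G3,8.5), (23,G2,10), (25,G1,11)
Step 2: Sum ranks within each group.
R_1 = 26 (n_1 = 4)
R_2 = 18 (n_2 = 3)
R_3 = 22 (n_3 = 4)
Step 3: H = 12/(N(N+1)) * sum(R_i^2/n_i) - 3(N+1)
     = 12/(11*12) * (26^2/4 + 18^2/3 + 22^2/4) - 3*12
     = 0.090909 * 398 - 36
     = 0.181818.
Step 4: Ties present; correction factor C = 1 - 12/(11^3 - 11) = 0.990909. Corrected H = 0.181818 / 0.990909 = 0.183486.
Step 5: Under H0, H ~ chi^2(2); p-value = 0.912339.
Step 6: alpha = 0.05. fail to reject H0.

H = 0.1835, df = 2, p = 0.912339, fail to reject H0.


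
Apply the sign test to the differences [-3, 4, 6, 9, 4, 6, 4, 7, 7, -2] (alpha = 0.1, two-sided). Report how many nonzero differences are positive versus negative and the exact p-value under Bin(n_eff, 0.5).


Step 1: Discard zero differences. Original n = 10; n_eff = number of nonzero differences = 10.
Nonzero differences (with sign): -3, +4, +6, +9, +4, +6, +4, +7, +7, -2
Step 2: Count signs: positive = 8, negative = 2.
Step 3: Under H0: P(positive) = 0.5, so the number of positives S ~ Bin(10, 0.5).
Step 4: Two-sided exact p-value = sum of Bin(10,0.5) probabilities at or below the observed probability = 0.109375.
Step 5: alpha = 0.1. fail to reject H0.

n_eff = 10, pos = 8, neg = 2, p = 0.109375, fail to reject H0.


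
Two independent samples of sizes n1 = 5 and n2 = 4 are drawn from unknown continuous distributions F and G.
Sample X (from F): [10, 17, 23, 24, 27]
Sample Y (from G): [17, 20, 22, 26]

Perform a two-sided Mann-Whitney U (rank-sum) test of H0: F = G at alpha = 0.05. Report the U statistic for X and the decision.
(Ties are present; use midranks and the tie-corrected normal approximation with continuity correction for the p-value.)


Step 1: Combine and sort all 9 observations; assign midranks.
sorted (value, group): (10,X), (17,X), (17,Y), (20,Y), (22,Y), (23,X), (24,X), (26,Y), (27,X)
ranks: 10->1, 17->2.5, 17->2.5, 20->4, 22->5, 23->6, 24->7, 26->8, 27->9
Step 2: Rank sum for X: R1 = 1 + 2.5 + 6 + 7 + 9 = 25.5.
Step 3: U_X = R1 - n1(n1+1)/2 = 25.5 - 5*6/2 = 25.5 - 15 = 10.5.
       U_Y = n1*n2 - U_X = 20 - 10.5 = 9.5.
Step 4: Ties are present, so use the tie-corrected normal approximation (with continuity correction) for the p-value.
Step 5: p-value = 1.000000; compare to alpha = 0.05. fail to reject H0.

U_X = 10.5, p = 1.000000, fail to reject H0 at alpha = 0.05.


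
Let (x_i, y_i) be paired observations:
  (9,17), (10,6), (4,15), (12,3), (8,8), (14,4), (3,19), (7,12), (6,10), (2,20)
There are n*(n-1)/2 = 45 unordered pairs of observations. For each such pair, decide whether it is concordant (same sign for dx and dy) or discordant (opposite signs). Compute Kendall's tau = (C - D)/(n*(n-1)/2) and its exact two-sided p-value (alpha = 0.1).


Step 1: Enumerate the 45 unordered pairs (i,j) with i<j and classify each by sign(x_j-x_i) * sign(y_j-y_i).
  (1,2):dx=+1,dy=-11->D; (1,3):dx=-5,dy=-2->C; (1,4):dx=+3,dy=-14->D; (1,5):dx=-1,dy=-9->C
  (1,6):dx=+5,dy=-13->D; (1,7):dx=-6,dy=+2->D; (1,8):dx=-2,dy=-5->C; (1,9):dx=-3,dy=-7->C
  (1,10):dx=-7,dy=+3->D; (2,3):dx=-6,dy=+9->D; (2,4):dx=+2,dy=-3->D; (2,5):dx=-2,dy=+2->D
  (2,6):dx=+4,dy=-2->D; (2,7):dx=-7,dy=+13->D; (2,8):dx=-3,dy=+6->D; (2,9):dx=-4,dy=+4->D
  (2,10):dx=-8,dy=+14->D; (3,4):dx=+8,dy=-12->D; (3,5):dx=+4,dy=-7->D; (3,6):dx=+10,dy=-11->D
  (3,7):dx=-1,dy=+4->D; (3,8):dx=+3,dy=-3->D; (3,9):dx=+2,dy=-5->D; (3,10):dx=-2,dy=+5->D
  (4,5):dx=-4,dy=+5->D; (4,6):dx=+2,dy=+1->C; (4,7):dx=-9,dy=+16->D; (4,8):dx=-5,dy=+9->D
  (4,9):dx=-6,dy=+7->D; (4,10):dx=-10,dy=+17->D; (5,6):dx=+6,dy=-4->D; (5,7):dx=-5,dy=+11->D
  (5,8):dx=-1,dy=+4->D; (5,9):dx=-2,dy=+2->D; (5,10):dx=-6,dy=+12->D; (6,7):dx=-11,dy=+15->D
  (6,8):dx=-7,dy=+8->D; (6,9):dx=-8,dy=+6->D; (6,10):dx=-12,dy=+16->D; (7,8):dx=+4,dy=-7->D
  (7,9):dx=+3,dy=-9->D; (7,10):dx=-1,dy=+1->D; (8,9):dx=-1,dy=-2->C; (8,10):dx=-5,dy=+8->D
  (9,10):dx=-4,dy=+10->D
Step 2: C = 6, D = 39, total pairs = 45.
Step 3: tau = (C - D)/(n(n-1)/2) = (6 - 39)/45 = -0.733333.
Step 4: Exact two-sided p-value (enumerate n! = 3628800 permutations of y under H0): p = 0.002213.
Step 5: alpha = 0.1. reject H0.

tau_b = -0.7333 (C=6, D=39), p = 0.002213, reject H0.
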